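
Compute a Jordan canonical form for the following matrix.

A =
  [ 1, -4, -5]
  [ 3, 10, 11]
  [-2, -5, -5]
J_3(2)

The characteristic polynomial is
  det(x·I − A) = x^3 - 6*x^2 + 12*x - 8 = (x - 2)^3

Eigenvalues and multiplicities (the geometric multiplicity of λ is n − rank(A − λI), which equals the number of Jordan blocks for λ):
  λ = 2: algebraic multiplicity = 3, geometric multiplicity = 1

Determining the block sizes for each eigenvalue:
  λ = 2: one block (gm = 1), so the single block has size am = 3 → block sizes [3]

Assembling the blocks gives a Jordan form
J =
  [2, 1, 0]
  [0, 2, 1]
  [0, 0, 2]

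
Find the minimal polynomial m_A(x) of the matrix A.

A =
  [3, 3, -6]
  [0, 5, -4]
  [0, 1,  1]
x^2 - 6*x + 9

The characteristic polynomial is χ_A(x) = (x - 3)^3, so the eigenvalues are known. The minimal polynomial is
  m_A(x) = Π_λ (x − λ)^{k_λ}
where k_λ is the size of the *largest* Jordan block for λ (equivalently, the smallest k with (A − λI)^k v = 0 for every generalised eigenvector v of λ).

  λ = 3: largest Jordan block has size 2, contributing (x − 3)^2

So m_A(x) = (x - 3)^2 = x^2 - 6*x + 9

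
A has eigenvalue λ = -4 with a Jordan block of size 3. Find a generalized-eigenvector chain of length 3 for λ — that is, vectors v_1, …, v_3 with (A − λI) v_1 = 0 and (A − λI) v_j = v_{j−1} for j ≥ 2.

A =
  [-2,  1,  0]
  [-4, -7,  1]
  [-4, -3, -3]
A Jordan chain for λ = -4 of length 3:
v_1 = (-1, 2, 2)ᵀ
v_2 = (1, -3, -3)ᵀ
v_3 = (0, 1, 0)ᵀ

Let N = A − (-4)·I. We want v_3 with N^3 v_3 = 0 but N^2 v_3 ≠ 0; then v_{j-1} := N · v_j for j = 3, …, 2.

Pick v_3 = (0, 1, 0)ᵀ.
Then v_2 = N · v_3 = (1, -3, -3)ᵀ.
Then v_1 = N · v_2 = (-1, 2, 2)ᵀ.

Sanity check: (A − (-4)·I) v_1 = (0, 0, 0)ᵀ = 0. ✓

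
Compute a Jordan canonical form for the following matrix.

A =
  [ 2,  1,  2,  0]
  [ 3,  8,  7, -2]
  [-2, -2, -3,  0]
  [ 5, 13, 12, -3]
J_3(1) ⊕ J_1(1)

The characteristic polynomial is
  det(x·I − A) = x^4 - 4*x^3 + 6*x^2 - 4*x + 1 = (x - 1)^4

Eigenvalues and multiplicities (the geometric multiplicity of λ is n − rank(A − λI), which equals the number of Jordan blocks for λ):
  λ = 1: algebraic multiplicity = 4, geometric multiplicity = 2

Determining the block sizes for each eigenvalue:
  λ = 1: with am = 4 and gm = 2, the partition is not yet determined (e.g. several partitions of 4 into 2 parts exist). Let N = A − (1)·I. Computing rank(N^1) = 2, rank(N^2) = 1, rank(N^3) = 0; the number of blocks of size ≥ j is rank(N^{j−1}) − rank(N^j), giving [2, 1, 1]. So we have 1 block(s) of size 3, 1 block(s) of size 1 → block sizes [3, 1]

Assembling the blocks gives a Jordan form
J =
  [1, 1, 0, 0]
  [0, 1, 1, 0]
  [0, 0, 1, 0]
  [0, 0, 0, 1]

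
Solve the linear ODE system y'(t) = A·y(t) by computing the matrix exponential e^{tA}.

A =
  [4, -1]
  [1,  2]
e^{tA} =
  [t*exp(3*t) + exp(3*t), -t*exp(3*t)]
  [t*exp(3*t), -t*exp(3*t) + exp(3*t)]

Strategy: write A = P · J · P⁻¹ where J is a Jordan canonical form, so e^{tA} = P · e^{tJ} · P⁻¹, and e^{tJ} can be computed block-by-block.

A has Jordan form
J =
  [3, 1]
  [0, 3]
(up to reordering of blocks).

Per-block formulas:
  For a 2×2 Jordan block J_2(3): exp(t · J_2(3)) = e^(3t)·(I + t·N), where N is the 2×2 nilpotent shift.

After assembling e^{tJ} and conjugating by P, we get:

e^{tA} =
  [t*exp(3*t) + exp(3*t), -t*exp(3*t)]
  [t*exp(3*t), -t*exp(3*t) + exp(3*t)]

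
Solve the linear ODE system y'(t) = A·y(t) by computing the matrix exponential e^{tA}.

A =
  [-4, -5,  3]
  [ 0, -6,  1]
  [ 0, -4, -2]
e^{tA} =
  [exp(-4*t), -t^2*exp(-4*t) - 5*t*exp(-4*t), t^2*exp(-4*t)/2 + 3*t*exp(-4*t)]
  [0, -2*t*exp(-4*t) + exp(-4*t), t*exp(-4*t)]
  [0, -4*t*exp(-4*t), 2*t*exp(-4*t) + exp(-4*t)]

Strategy: write A = P · J · P⁻¹ where J is a Jordan canonical form, so e^{tA} = P · e^{tJ} · P⁻¹, and e^{tJ} can be computed block-by-block.

A has Jordan form
J =
  [-4,  1,  0]
  [ 0, -4,  1]
  [ 0,  0, -4]
(up to reordering of blocks).

Per-block formulas:
  For a 3×3 Jordan block J_3(-4): exp(t · J_3(-4)) = e^(-4t)·(I + t·N + (t^2/2)·N^2), where N is the 3×3 nilpotent shift.

After assembling e^{tJ} and conjugating by P, we get:

e^{tA} =
  [exp(-4*t), -t^2*exp(-4*t) - 5*t*exp(-4*t), t^2*exp(-4*t)/2 + 3*t*exp(-4*t)]
  [0, -2*t*exp(-4*t) + exp(-4*t), t*exp(-4*t)]
  [0, -4*t*exp(-4*t), 2*t*exp(-4*t) + exp(-4*t)]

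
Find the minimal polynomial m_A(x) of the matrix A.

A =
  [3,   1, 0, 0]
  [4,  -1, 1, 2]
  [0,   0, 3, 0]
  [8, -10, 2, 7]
x^3 - 9*x^2 + 27*x - 27

The characteristic polynomial is χ_A(x) = (x - 3)^4, so the eigenvalues are known. The minimal polynomial is
  m_A(x) = Π_λ (x − λ)^{k_λ}
where k_λ is the size of the *largest* Jordan block for λ (equivalently, the smallest k with (A − λI)^k v = 0 for every generalised eigenvector v of λ).

  λ = 3: largest Jordan block has size 3, contributing (x − 3)^3

So m_A(x) = (x - 3)^3 = x^3 - 9*x^2 + 27*x - 27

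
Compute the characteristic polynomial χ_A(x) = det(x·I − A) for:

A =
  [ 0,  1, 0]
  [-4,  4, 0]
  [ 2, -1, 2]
x^3 - 6*x^2 + 12*x - 8

Expanding det(x·I − A) (e.g. by cofactor expansion or by noting that A is similar to its Jordan form J, which has the same characteristic polynomial as A) gives
  χ_A(x) = x^3 - 6*x^2 + 12*x - 8
which factors as (x - 2)^3. The eigenvalues (with algebraic multiplicities) are λ = 2 with multiplicity 3.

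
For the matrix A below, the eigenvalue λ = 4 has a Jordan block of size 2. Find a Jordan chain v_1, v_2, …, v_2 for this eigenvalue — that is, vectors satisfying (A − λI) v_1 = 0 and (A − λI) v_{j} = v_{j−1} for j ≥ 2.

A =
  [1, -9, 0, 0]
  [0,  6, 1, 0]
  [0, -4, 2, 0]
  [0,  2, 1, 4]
A Jordan chain for λ = 4 of length 2:
v_1 = (6, -2, 4, -2)ᵀ
v_2 = (1, -1, 0, 0)ᵀ

Let N = A − (4)·I. We want v_2 with N^2 v_2 = 0 but N^1 v_2 ≠ 0; then v_{j-1} := N · v_j for j = 2, …, 2.

Pick v_2 = (1, -1, 0, 0)ᵀ.
Then v_1 = N · v_2 = (6, -2, 4, -2)ᵀ.

Sanity check: (A − (4)·I) v_1 = (0, 0, 0, 0)ᵀ = 0. ✓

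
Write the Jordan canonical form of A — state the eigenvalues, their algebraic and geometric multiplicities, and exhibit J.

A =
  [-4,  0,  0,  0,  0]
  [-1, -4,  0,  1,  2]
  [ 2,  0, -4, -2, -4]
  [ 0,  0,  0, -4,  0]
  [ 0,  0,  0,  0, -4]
J_2(-4) ⊕ J_1(-4) ⊕ J_1(-4) ⊕ J_1(-4)

The characteristic polynomial is
  det(x·I − A) = x^5 + 20*x^4 + 160*x^3 + 640*x^2 + 1280*x + 1024 = (x + 4)^5

Eigenvalues and multiplicities (the geometric multiplicity of λ is n − rank(A − λI), which equals the number of Jordan blocks for λ):
  λ = -4: algebraic multiplicity = 5, geometric multiplicity = 4

Determining the block sizes for each eigenvalue:
  λ = -4: 4 blocks summing to 5 forces exactly one block of size 2 and the rest size 1 → block sizes [2, 1, 1, 1]

Assembling the blocks gives a Jordan form
J =
  [-4,  1,  0,  0,  0]
  [ 0, -4,  0,  0,  0]
  [ 0,  0, -4,  0,  0]
  [ 0,  0,  0, -4,  0]
  [ 0,  0,  0,  0, -4]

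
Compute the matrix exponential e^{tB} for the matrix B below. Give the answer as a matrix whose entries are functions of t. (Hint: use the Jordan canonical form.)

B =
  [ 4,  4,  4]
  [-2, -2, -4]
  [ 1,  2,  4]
e^{tB} =
  [2*t*exp(2*t) + exp(2*t), 4*t*exp(2*t), 4*t*exp(2*t)]
  [-2*t*exp(2*t), -4*t*exp(2*t) + exp(2*t), -4*t*exp(2*t)]
  [t*exp(2*t), 2*t*exp(2*t), 2*t*exp(2*t) + exp(2*t)]

Strategy: write B = P · J · P⁻¹ where J is a Jordan canonical form, so e^{tB} = P · e^{tJ} · P⁻¹, and e^{tJ} can be computed block-by-block.

B has Jordan form
J =
  [2, 1, 0]
  [0, 2, 0]
  [0, 0, 2]
(up to reordering of blocks).

Per-block formulas:
  For a 2×2 Jordan block J_2(2): exp(t · J_2(2)) = e^(2t)·(I + t·N), where N is the 2×2 nilpotent shift.
  For a 1×1 block at λ = 2: exp(t · [2]) = [e^(2t)].

After assembling e^{tJ} and conjugating by P, we get:

e^{tB} =
  [2*t*exp(2*t) + exp(2*t), 4*t*exp(2*t), 4*t*exp(2*t)]
  [-2*t*exp(2*t), -4*t*exp(2*t) + exp(2*t), -4*t*exp(2*t)]
  [t*exp(2*t), 2*t*exp(2*t), 2*t*exp(2*t) + exp(2*t)]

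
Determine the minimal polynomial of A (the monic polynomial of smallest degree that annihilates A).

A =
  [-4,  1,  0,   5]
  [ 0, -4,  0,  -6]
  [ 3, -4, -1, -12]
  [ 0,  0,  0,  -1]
x^4 + 10*x^3 + 33*x^2 + 40*x + 16

The characteristic polynomial is χ_A(x) = (x + 1)^2*(x + 4)^2, so the eigenvalues are known. The minimal polynomial is
  m_A(x) = Π_λ (x − λ)^{k_λ}
where k_λ is the size of the *largest* Jordan block for λ (equivalently, the smallest k with (A − λI)^k v = 0 for every generalised eigenvector v of λ).

  λ = -4: largest Jordan block has size 2, contributing (x + 4)^2
  λ = -1: largest Jordan block has size 2, contributing (x + 1)^2

So m_A(x) = (x + 1)^2*(x + 4)^2 = x^4 + 10*x^3 + 33*x^2 + 40*x + 16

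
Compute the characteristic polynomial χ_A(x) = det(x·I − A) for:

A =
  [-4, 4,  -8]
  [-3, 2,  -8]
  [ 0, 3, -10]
x^3 + 12*x^2 + 48*x + 64

Expanding det(x·I − A) (e.g. by cofactor expansion or by noting that A is similar to its Jordan form J, which has the same characteristic polynomial as A) gives
  χ_A(x) = x^3 + 12*x^2 + 48*x + 64
which factors as (x + 4)^3. The eigenvalues (with algebraic multiplicities) are λ = -4 with multiplicity 3.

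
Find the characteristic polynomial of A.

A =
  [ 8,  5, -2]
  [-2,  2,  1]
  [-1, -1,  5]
x^3 - 15*x^2 + 75*x - 125

Expanding det(x·I − A) (e.g. by cofactor expansion or by noting that A is similar to its Jordan form J, which has the same characteristic polynomial as A) gives
  χ_A(x) = x^3 - 15*x^2 + 75*x - 125
which factors as (x - 5)^3. The eigenvalues (with algebraic multiplicities) are λ = 5 with multiplicity 3.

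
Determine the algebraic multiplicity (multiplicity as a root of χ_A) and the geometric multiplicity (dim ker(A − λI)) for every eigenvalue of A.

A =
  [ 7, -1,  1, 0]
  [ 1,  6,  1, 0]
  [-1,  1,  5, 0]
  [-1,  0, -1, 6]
λ = 6: alg = 4, geom = 2

Step 1 — factor the characteristic polynomial to read off the algebraic multiplicities:
  χ_A(x) = (x - 6)^4

Step 2 — compute geometric multiplicities via the rank-nullity identity g(λ) = n − rank(A − λI):
  rank(A − (6)·I) = 2, so dim ker(A − (6)·I) = n − 2 = 2

Summary:
  λ = 6: algebraic multiplicity = 4, geometric multiplicity = 2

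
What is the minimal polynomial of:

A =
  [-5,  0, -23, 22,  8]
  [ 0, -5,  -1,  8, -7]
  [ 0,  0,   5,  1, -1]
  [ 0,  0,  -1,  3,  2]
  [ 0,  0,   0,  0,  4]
x^4 - 7*x^3 - 12*x^2 + 176*x - 320

The characteristic polynomial is χ_A(x) = (x - 4)^3*(x + 5)^2, so the eigenvalues are known. The minimal polynomial is
  m_A(x) = Π_λ (x − λ)^{k_λ}
where k_λ is the size of the *largest* Jordan block for λ (equivalently, the smallest k with (A − λI)^k v = 0 for every generalised eigenvector v of λ).

  λ = -5: largest Jordan block has size 1, contributing (x + 5)
  λ = 4: largest Jordan block has size 3, contributing (x − 4)^3

So m_A(x) = (x - 4)^3*(x + 5) = x^4 - 7*x^3 - 12*x^2 + 176*x - 320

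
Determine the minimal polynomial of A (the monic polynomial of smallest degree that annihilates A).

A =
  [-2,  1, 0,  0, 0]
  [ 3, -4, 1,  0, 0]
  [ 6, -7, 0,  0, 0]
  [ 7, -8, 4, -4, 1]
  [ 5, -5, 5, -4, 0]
x^3 + 6*x^2 + 12*x + 8

The characteristic polynomial is χ_A(x) = (x + 2)^5, so the eigenvalues are known. The minimal polynomial is
  m_A(x) = Π_λ (x − λ)^{k_λ}
where k_λ is the size of the *largest* Jordan block for λ (equivalently, the smallest k with (A − λI)^k v = 0 for every generalised eigenvector v of λ).

  λ = -2: largest Jordan block has size 3, contributing (x + 2)^3

So m_A(x) = (x + 2)^3 = x^3 + 6*x^2 + 12*x + 8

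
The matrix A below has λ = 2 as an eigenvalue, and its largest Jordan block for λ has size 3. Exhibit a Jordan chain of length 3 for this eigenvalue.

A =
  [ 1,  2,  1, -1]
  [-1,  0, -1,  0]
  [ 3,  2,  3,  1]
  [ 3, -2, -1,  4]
A Jordan chain for λ = 2 of length 3:
v_1 = (-1, 0, 1, 2)ᵀ
v_2 = (-1, -1, 3, 3)ᵀ
v_3 = (1, 0, 0, 0)ᵀ

Let N = A − (2)·I. We want v_3 with N^3 v_3 = 0 but N^2 v_3 ≠ 0; then v_{j-1} := N · v_j for j = 3, …, 2.

Pick v_3 = (1, 0, 0, 0)ᵀ.
Then v_2 = N · v_3 = (-1, -1, 3, 3)ᵀ.
Then v_1 = N · v_2 = (-1, 0, 1, 2)ᵀ.

Sanity check: (A − (2)·I) v_1 = (0, 0, 0, 0)ᵀ = 0. ✓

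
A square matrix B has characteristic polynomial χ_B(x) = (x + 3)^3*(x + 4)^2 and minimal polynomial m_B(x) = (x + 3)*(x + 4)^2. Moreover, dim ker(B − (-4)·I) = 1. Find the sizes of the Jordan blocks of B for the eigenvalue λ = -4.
Block sizes for λ = -4: [2]

Step 1 — from the characteristic polynomial, algebraic multiplicity of λ = -4 is 2. From dim ker(B − (-4)·I) = 1, there are exactly 1 Jordan blocks for λ = -4.
Step 2 — from the minimal polynomial, the factor (x + 4)^2 tells us the largest block for λ = -4 has size 2.
Step 3 — with total size 2, 1 blocks, and largest block 2, the block sizes (in nonincreasing order) are [2].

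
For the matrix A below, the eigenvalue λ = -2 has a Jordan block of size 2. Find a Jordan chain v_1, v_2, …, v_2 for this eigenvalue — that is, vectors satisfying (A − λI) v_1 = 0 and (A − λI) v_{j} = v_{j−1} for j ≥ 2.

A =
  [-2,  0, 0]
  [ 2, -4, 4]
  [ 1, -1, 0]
A Jordan chain for λ = -2 of length 2:
v_1 = (0, 2, 1)ᵀ
v_2 = (1, 0, 0)ᵀ

Let N = A − (-2)·I. We want v_2 with N^2 v_2 = 0 but N^1 v_2 ≠ 0; then v_{j-1} := N · v_j for j = 2, …, 2.

Pick v_2 = (1, 0, 0)ᵀ.
Then v_1 = N · v_2 = (0, 2, 1)ᵀ.

Sanity check: (A − (-2)·I) v_1 = (0, 0, 0)ᵀ = 0. ✓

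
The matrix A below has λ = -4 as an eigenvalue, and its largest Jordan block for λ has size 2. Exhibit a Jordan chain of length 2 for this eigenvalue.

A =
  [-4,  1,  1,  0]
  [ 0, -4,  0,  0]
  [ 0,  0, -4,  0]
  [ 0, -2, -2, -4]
A Jordan chain for λ = -4 of length 2:
v_1 = (1, 0, 0, -2)ᵀ
v_2 = (0, 1, 0, 0)ᵀ

Let N = A − (-4)·I. We want v_2 with N^2 v_2 = 0 but N^1 v_2 ≠ 0; then v_{j-1} := N · v_j for j = 2, …, 2.

Pick v_2 = (0, 1, 0, 0)ᵀ.
Then v_1 = N · v_2 = (1, 0, 0, -2)ᵀ.

Sanity check: (A − (-4)·I) v_1 = (0, 0, 0, 0)ᵀ = 0. ✓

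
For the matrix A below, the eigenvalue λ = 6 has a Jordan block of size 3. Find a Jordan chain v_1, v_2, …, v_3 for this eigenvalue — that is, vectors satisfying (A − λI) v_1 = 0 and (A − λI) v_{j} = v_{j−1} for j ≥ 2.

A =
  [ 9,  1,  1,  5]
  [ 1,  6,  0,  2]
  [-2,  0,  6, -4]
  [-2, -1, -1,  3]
A Jordan chain for λ = 6 of length 3:
v_1 = (-2, -1, 2, 1)ᵀ
v_2 = (3, 1, -2, -2)ᵀ
v_3 = (1, 0, 0, 0)ᵀ

Let N = A − (6)·I. We want v_3 with N^3 v_3 = 0 but N^2 v_3 ≠ 0; then v_{j-1} := N · v_j for j = 3, …, 2.

Pick v_3 = (1, 0, 0, 0)ᵀ.
Then v_2 = N · v_3 = (3, 1, -2, -2)ᵀ.
Then v_1 = N · v_2 = (-2, -1, 2, 1)ᵀ.

Sanity check: (A − (6)·I) v_1 = (0, 0, 0, 0)ᵀ = 0. ✓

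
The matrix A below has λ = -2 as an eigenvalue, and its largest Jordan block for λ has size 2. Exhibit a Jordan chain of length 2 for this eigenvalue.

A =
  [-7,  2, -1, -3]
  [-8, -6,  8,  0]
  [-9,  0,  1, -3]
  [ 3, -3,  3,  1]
A Jordan chain for λ = -2 of length 2:
v_1 = (-3, -12, -9, 0)ᵀ
v_2 = (1, 1, 0, 0)ᵀ

Let N = A − (-2)·I. We want v_2 with N^2 v_2 = 0 but N^1 v_2 ≠ 0; then v_{j-1} := N · v_j for j = 2, …, 2.

Pick v_2 = (1, 1, 0, 0)ᵀ.
Then v_1 = N · v_2 = (-3, -12, -9, 0)ᵀ.

Sanity check: (A − (-2)·I) v_1 = (0, 0, 0, 0)ᵀ = 0. ✓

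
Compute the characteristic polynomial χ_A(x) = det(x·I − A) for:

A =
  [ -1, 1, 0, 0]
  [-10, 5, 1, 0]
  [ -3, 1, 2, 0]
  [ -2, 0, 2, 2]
x^4 - 8*x^3 + 24*x^2 - 32*x + 16

Expanding det(x·I − A) (e.g. by cofactor expansion or by noting that A is similar to its Jordan form J, which has the same characteristic polynomial as A) gives
  χ_A(x) = x^4 - 8*x^3 + 24*x^2 - 32*x + 16
which factors as (x - 2)^4. The eigenvalues (with algebraic multiplicities) are λ = 2 with multiplicity 4.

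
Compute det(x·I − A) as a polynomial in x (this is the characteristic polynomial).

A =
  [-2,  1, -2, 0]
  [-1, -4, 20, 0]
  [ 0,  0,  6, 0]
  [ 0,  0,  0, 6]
x^4 - 6*x^3 - 27*x^2 + 108*x + 324

Expanding det(x·I − A) (e.g. by cofactor expansion or by noting that A is similar to its Jordan form J, which has the same characteristic polynomial as A) gives
  χ_A(x) = x^4 - 6*x^3 - 27*x^2 + 108*x + 324
which factors as (x - 6)^2*(x + 3)^2. The eigenvalues (with algebraic multiplicities) are λ = -3 with multiplicity 2, λ = 6 with multiplicity 2.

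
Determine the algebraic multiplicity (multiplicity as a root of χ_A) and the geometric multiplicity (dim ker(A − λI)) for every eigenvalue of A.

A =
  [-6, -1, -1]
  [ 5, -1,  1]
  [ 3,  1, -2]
λ = -3: alg = 3, geom = 1

Step 1 — factor the characteristic polynomial to read off the algebraic multiplicities:
  χ_A(x) = (x + 3)^3

Step 2 — compute geometric multiplicities via the rank-nullity identity g(λ) = n − rank(A − λI):
  rank(A − (-3)·I) = 2, so dim ker(A − (-3)·I) = n − 2 = 1

Summary:
  λ = -3: algebraic multiplicity = 3, geometric multiplicity = 1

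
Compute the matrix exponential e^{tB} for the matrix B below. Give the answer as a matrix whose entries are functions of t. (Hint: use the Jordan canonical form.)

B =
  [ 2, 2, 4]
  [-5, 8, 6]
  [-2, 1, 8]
e^{tB} =
  [-t^2*exp(6*t) - 4*t*exp(6*t) + exp(6*t), 2*t*exp(6*t), 2*t^2*exp(6*t) + 4*t*exp(6*t)]
  [-t^2*exp(6*t) - 5*t*exp(6*t), 2*t*exp(6*t) + exp(6*t), 2*t^2*exp(6*t) + 6*t*exp(6*t)]
  [-t^2*exp(6*t)/2 - 2*t*exp(6*t), t*exp(6*t), t^2*exp(6*t) + 2*t*exp(6*t) + exp(6*t)]

Strategy: write B = P · J · P⁻¹ where J is a Jordan canonical form, so e^{tB} = P · e^{tJ} · P⁻¹, and e^{tJ} can be computed block-by-block.

B has Jordan form
J =
  [6, 1, 0]
  [0, 6, 1]
  [0, 0, 6]
(up to reordering of blocks).

Per-block formulas:
  For a 3×3 Jordan block J_3(6): exp(t · J_3(6)) = e^(6t)·(I + t·N + (t^2/2)·N^2), where N is the 3×3 nilpotent shift.

After assembling e^{tJ} and conjugating by P, we get:

e^{tB} =
  [-t^2*exp(6*t) - 4*t*exp(6*t) + exp(6*t), 2*t*exp(6*t), 2*t^2*exp(6*t) + 4*t*exp(6*t)]
  [-t^2*exp(6*t) - 5*t*exp(6*t), 2*t*exp(6*t) + exp(6*t), 2*t^2*exp(6*t) + 6*t*exp(6*t)]
  [-t^2*exp(6*t)/2 - 2*t*exp(6*t), t*exp(6*t), t^2*exp(6*t) + 2*t*exp(6*t) + exp(6*t)]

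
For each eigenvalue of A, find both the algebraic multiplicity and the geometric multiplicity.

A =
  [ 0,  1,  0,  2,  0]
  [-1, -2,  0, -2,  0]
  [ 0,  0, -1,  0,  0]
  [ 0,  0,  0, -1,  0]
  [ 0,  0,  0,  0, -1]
λ = -1: alg = 5, geom = 4

Step 1 — factor the characteristic polynomial to read off the algebraic multiplicities:
  χ_A(x) = (x + 1)^5

Step 2 — compute geometric multiplicities via the rank-nullity identity g(λ) = n − rank(A − λI):
  rank(A − (-1)·I) = 1, so dim ker(A − (-1)·I) = n − 1 = 4

Summary:
  λ = -1: algebraic multiplicity = 5, geometric multiplicity = 4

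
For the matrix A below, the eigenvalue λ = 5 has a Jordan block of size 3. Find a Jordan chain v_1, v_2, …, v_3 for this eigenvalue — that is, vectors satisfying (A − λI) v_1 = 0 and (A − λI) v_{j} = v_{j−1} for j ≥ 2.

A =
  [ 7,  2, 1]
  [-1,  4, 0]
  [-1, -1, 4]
A Jordan chain for λ = 5 of length 3:
v_1 = (1, -1, 0)ᵀ
v_2 = (2, -1, -1)ᵀ
v_3 = (1, 0, 0)ᵀ

Let N = A − (5)·I. We want v_3 with N^3 v_3 = 0 but N^2 v_3 ≠ 0; then v_{j-1} := N · v_j for j = 3, …, 2.

Pick v_3 = (1, 0, 0)ᵀ.
Then v_2 = N · v_3 = (2, -1, -1)ᵀ.
Then v_1 = N · v_2 = (1, -1, 0)ᵀ.

Sanity check: (A − (5)·I) v_1 = (0, 0, 0)ᵀ = 0. ✓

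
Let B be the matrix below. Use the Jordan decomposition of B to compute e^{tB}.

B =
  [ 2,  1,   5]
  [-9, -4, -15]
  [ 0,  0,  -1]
e^{tB} =
  [3*t*exp(-t) + exp(-t), t*exp(-t), 5*t*exp(-t)]
  [-9*t*exp(-t), -3*t*exp(-t) + exp(-t), -15*t*exp(-t)]
  [0, 0, exp(-t)]

Strategy: write B = P · J · P⁻¹ where J is a Jordan canonical form, so e^{tB} = P · e^{tJ} · P⁻¹, and e^{tJ} can be computed block-by-block.

B has Jordan form
J =
  [-1,  1,  0]
  [ 0, -1,  0]
  [ 0,  0, -1]
(up to reordering of blocks).

Per-block formulas:
  For a 1×1 block at λ = -1: exp(t · [-1]) = [e^(-1t)].
  For a 2×2 Jordan block J_2(-1): exp(t · J_2(-1)) = e^(-1t)·(I + t·N), where N is the 2×2 nilpotent shift.

After assembling e^{tJ} and conjugating by P, we get:

e^{tB} =
  [3*t*exp(-t) + exp(-t), t*exp(-t), 5*t*exp(-t)]
  [-9*t*exp(-t), -3*t*exp(-t) + exp(-t), -15*t*exp(-t)]
  [0, 0, exp(-t)]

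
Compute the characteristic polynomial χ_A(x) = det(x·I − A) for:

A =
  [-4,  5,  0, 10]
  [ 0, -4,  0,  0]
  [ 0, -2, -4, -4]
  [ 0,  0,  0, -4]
x^4 + 16*x^3 + 96*x^2 + 256*x + 256

Expanding det(x·I − A) (e.g. by cofactor expansion or by noting that A is similar to its Jordan form J, which has the same characteristic polynomial as A) gives
  χ_A(x) = x^4 + 16*x^3 + 96*x^2 + 256*x + 256
which factors as (x + 4)^4. The eigenvalues (with algebraic multiplicities) are λ = -4 with multiplicity 4.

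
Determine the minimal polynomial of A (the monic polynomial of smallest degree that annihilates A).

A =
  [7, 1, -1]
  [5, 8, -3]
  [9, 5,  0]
x^3 - 15*x^2 + 75*x - 125

The characteristic polynomial is χ_A(x) = (x - 5)^3, so the eigenvalues are known. The minimal polynomial is
  m_A(x) = Π_λ (x − λ)^{k_λ}
where k_λ is the size of the *largest* Jordan block for λ (equivalently, the smallest k with (A − λI)^k v = 0 for every generalised eigenvector v of λ).

  λ = 5: largest Jordan block has size 3, contributing (x − 5)^3

So m_A(x) = (x - 5)^3 = x^3 - 15*x^2 + 75*x - 125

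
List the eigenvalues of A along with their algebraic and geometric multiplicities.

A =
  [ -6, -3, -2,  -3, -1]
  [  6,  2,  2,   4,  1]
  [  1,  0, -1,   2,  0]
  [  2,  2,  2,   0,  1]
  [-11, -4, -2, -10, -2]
λ = -2: alg = 2, geom = 1; λ = -1: alg = 3, geom = 1

Step 1 — factor the characteristic polynomial to read off the algebraic multiplicities:
  χ_A(x) = (x + 1)^3*(x + 2)^2

Step 2 — compute geometric multiplicities via the rank-nullity identity g(λ) = n − rank(A − λI):
  rank(A − (-2)·I) = 4, so dim ker(A − (-2)·I) = n − 4 = 1
  rank(A − (-1)·I) = 4, so dim ker(A − (-1)·I) = n − 4 = 1

Summary:
  λ = -2: algebraic multiplicity = 2, geometric multiplicity = 1
  λ = -1: algebraic multiplicity = 3, geometric multiplicity = 1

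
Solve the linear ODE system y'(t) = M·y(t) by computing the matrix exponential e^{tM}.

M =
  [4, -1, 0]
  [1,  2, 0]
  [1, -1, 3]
e^{tM} =
  [t*exp(3*t) + exp(3*t), -t*exp(3*t), 0]
  [t*exp(3*t), -t*exp(3*t) + exp(3*t), 0]
  [t*exp(3*t), -t*exp(3*t), exp(3*t)]

Strategy: write M = P · J · P⁻¹ where J is a Jordan canonical form, so e^{tM} = P · e^{tJ} · P⁻¹, and e^{tJ} can be computed block-by-block.

M has Jordan form
J =
  [3, 1, 0]
  [0, 3, 0]
  [0, 0, 3]
(up to reordering of blocks).

Per-block formulas:
  For a 1×1 block at λ = 3: exp(t · [3]) = [e^(3t)].
  For a 2×2 Jordan block J_2(3): exp(t · J_2(3)) = e^(3t)·(I + t·N), where N is the 2×2 nilpotent shift.

After assembling e^{tJ} and conjugating by P, we get:

e^{tM} =
  [t*exp(3*t) + exp(3*t), -t*exp(3*t), 0]
  [t*exp(3*t), -t*exp(3*t) + exp(3*t), 0]
  [t*exp(3*t), -t*exp(3*t), exp(3*t)]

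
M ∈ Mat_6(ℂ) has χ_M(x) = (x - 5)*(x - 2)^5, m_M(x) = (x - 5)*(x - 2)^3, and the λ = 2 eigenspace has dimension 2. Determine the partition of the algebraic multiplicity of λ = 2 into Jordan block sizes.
Block sizes for λ = 2: [3, 2]

Step 1 — from the characteristic polynomial, algebraic multiplicity of λ = 2 is 5. From dim ker(M − (2)·I) = 2, there are exactly 2 Jordan blocks for λ = 2.
Step 2 — from the minimal polynomial, the factor (x − 2)^3 tells us the largest block for λ = 2 has size 3.
Step 3 — with total size 5, 2 blocks, and largest block 3, the block sizes (in nonincreasing order) are [3, 2].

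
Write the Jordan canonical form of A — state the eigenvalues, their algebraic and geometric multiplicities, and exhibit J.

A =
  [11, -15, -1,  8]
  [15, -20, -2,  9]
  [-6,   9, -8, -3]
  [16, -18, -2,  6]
J_3(-5) ⊕ J_1(4)

The characteristic polynomial is
  det(x·I − A) = x^4 + 11*x^3 + 15*x^2 - 175*x - 500 = (x - 4)*(x + 5)^3

Eigenvalues and multiplicities (the geometric multiplicity of λ is n − rank(A − λI), which equals the number of Jordan blocks for λ):
  λ = -5: algebraic multiplicity = 3, geometric multiplicity = 1
  λ = 4: algebraic multiplicity = 1, geometric multiplicity = 1

Determining the block sizes for each eigenvalue:
  λ = -5: one block (gm = 1), so the single block has size am = 3 → block sizes [3]
  λ = 4: one block (gm = 1), so the single block has size am = 1 → block sizes [1]

Assembling the blocks gives a Jordan form
J =
  [-5,  1,  0, 0]
  [ 0, -5,  1, 0]
  [ 0,  0, -5, 0]
  [ 0,  0,  0, 4]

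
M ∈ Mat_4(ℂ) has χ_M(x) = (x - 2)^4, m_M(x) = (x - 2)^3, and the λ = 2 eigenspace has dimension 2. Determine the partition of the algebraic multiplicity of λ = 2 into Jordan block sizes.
Block sizes for λ = 2: [3, 1]

Step 1 — from the characteristic polynomial, algebraic multiplicity of λ = 2 is 4. From dim ker(M − (2)·I) = 2, there are exactly 2 Jordan blocks for λ = 2.
Step 2 — from the minimal polynomial, the factor (x − 2)^3 tells us the largest block for λ = 2 has size 3.
Step 3 — with total size 4, 2 blocks, and largest block 3, the block sizes (in nonincreasing order) are [3, 1].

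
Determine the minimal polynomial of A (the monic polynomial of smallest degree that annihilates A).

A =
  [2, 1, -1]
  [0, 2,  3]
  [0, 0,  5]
x^3 - 9*x^2 + 24*x - 20

The characteristic polynomial is χ_A(x) = (x - 5)*(x - 2)^2, so the eigenvalues are known. The minimal polynomial is
  m_A(x) = Π_λ (x − λ)^{k_λ}
where k_λ is the size of the *largest* Jordan block for λ (equivalently, the smallest k with (A − λI)^k v = 0 for every generalised eigenvector v of λ).

  λ = 2: largest Jordan block has size 2, contributing (x − 2)^2
  λ = 5: largest Jordan block has size 1, contributing (x − 5)

So m_A(x) = (x - 5)*(x - 2)^2 = x^3 - 9*x^2 + 24*x - 20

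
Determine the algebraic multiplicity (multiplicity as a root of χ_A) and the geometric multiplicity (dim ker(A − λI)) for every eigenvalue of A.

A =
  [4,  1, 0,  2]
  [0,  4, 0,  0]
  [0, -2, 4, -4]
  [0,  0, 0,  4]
λ = 4: alg = 4, geom = 3

Step 1 — factor the characteristic polynomial to read off the algebraic multiplicities:
  χ_A(x) = (x - 4)^4

Step 2 — compute geometric multiplicities via the rank-nullity identity g(λ) = n − rank(A − λI):
  rank(A − (4)·I) = 1, so dim ker(A − (4)·I) = n − 1 = 3

Summary:
  λ = 4: algebraic multiplicity = 4, geometric multiplicity = 3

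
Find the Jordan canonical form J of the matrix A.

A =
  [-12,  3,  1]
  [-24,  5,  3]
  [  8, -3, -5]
J_2(-4) ⊕ J_1(-4)

The characteristic polynomial is
  det(x·I − A) = x^3 + 12*x^2 + 48*x + 64 = (x + 4)^3

Eigenvalues and multiplicities (the geometric multiplicity of λ is n − rank(A − λI), which equals the number of Jordan blocks for λ):
  λ = -4: algebraic multiplicity = 3, geometric multiplicity = 2

Determining the block sizes for each eigenvalue:
  λ = -4: 2 blocks summing to 3 forces exactly one block of size 2 and the rest size 1 → block sizes [2, 1]

Assembling the blocks gives a Jordan form
J =
  [-4,  1,  0]
  [ 0, -4,  0]
  [ 0,  0, -4]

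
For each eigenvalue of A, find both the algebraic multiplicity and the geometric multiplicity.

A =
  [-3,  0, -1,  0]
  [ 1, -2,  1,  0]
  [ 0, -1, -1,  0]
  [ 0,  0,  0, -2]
λ = -2: alg = 4, geom = 2

Step 1 — factor the characteristic polynomial to read off the algebraic multiplicities:
  χ_A(x) = (x + 2)^4

Step 2 — compute geometric multiplicities via the rank-nullity identity g(λ) = n − rank(A − λI):
  rank(A − (-2)·I) = 2, so dim ker(A − (-2)·I) = n − 2 = 2

Summary:
  λ = -2: algebraic multiplicity = 4, geometric multiplicity = 2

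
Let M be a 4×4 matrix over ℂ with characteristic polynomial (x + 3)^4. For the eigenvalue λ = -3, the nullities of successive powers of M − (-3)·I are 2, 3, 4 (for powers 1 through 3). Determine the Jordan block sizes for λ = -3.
Block sizes for λ = -3: [3, 1]

From the dimensions of kernels of powers, the number of Jordan blocks of size at least j is d_j − d_{j−1} where d_j = dim ker(N^j) (with d_0 = 0). Computing the differences gives [2, 1, 1].
The number of blocks of size exactly k is (#blocks of size ≥ k) − (#blocks of size ≥ k + 1), so the partition is: 1 block(s) of size 1, 1 block(s) of size 3.
In nonincreasing order the block sizes are [3, 1].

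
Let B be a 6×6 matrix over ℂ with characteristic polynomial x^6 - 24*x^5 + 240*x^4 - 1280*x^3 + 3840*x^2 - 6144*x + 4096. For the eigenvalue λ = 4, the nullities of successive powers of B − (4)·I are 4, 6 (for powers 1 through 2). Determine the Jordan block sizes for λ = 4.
Block sizes for λ = 4: [2, 2, 1, 1]

From the dimensions of kernels of powers, the number of Jordan blocks of size at least j is d_j − d_{j−1} where d_j = dim ker(N^j) (with d_0 = 0). Computing the differences gives [4, 2].
The number of blocks of size exactly k is (#blocks of size ≥ k) − (#blocks of size ≥ k + 1), so the partition is: 2 block(s) of size 1, 2 block(s) of size 2.
In nonincreasing order the block sizes are [2, 2, 1, 1].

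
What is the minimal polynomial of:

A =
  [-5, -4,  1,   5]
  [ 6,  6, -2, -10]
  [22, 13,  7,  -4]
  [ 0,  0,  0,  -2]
x^3 - 8*x^2 + 5*x + 50

The characteristic polynomial is χ_A(x) = (x - 5)^2*(x + 2)^2, so the eigenvalues are known. The minimal polynomial is
  m_A(x) = Π_λ (x − λ)^{k_λ}
where k_λ is the size of the *largest* Jordan block for λ (equivalently, the smallest k with (A − λI)^k v = 0 for every generalised eigenvector v of λ).

  λ = -2: largest Jordan block has size 1, contributing (x + 2)
  λ = 5: largest Jordan block has size 2, contributing (x − 5)^2

So m_A(x) = (x - 5)^2*(x + 2) = x^3 - 8*x^2 + 5*x + 50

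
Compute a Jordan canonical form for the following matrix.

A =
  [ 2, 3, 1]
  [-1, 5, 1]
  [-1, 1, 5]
J_3(4)

The characteristic polynomial is
  det(x·I − A) = x^3 - 12*x^2 + 48*x - 64 = (x - 4)^3

Eigenvalues and multiplicities (the geometric multiplicity of λ is n − rank(A − λI), which equals the number of Jordan blocks for λ):
  λ = 4: algebraic multiplicity = 3, geometric multiplicity = 1

Determining the block sizes for each eigenvalue:
  λ = 4: one block (gm = 1), so the single block has size am = 3 → block sizes [3]

Assembling the blocks gives a Jordan form
J =
  [4, 1, 0]
  [0, 4, 1]
  [0, 0, 4]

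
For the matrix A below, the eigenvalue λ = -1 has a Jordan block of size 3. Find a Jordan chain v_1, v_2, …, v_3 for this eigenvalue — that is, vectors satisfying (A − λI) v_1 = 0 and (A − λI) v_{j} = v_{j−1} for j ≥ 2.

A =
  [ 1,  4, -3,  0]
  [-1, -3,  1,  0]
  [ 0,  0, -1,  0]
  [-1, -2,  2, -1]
A Jordan chain for λ = -1 of length 3:
v_1 = (-2, 1, 0, 1)ᵀ
v_2 = (-3, 1, 0, 2)ᵀ
v_3 = (0, 0, 1, 0)ᵀ

Let N = A − (-1)·I. We want v_3 with N^3 v_3 = 0 but N^2 v_3 ≠ 0; then v_{j-1} := N · v_j for j = 3, …, 2.

Pick v_3 = (0, 0, 1, 0)ᵀ.
Then v_2 = N · v_3 = (-3, 1, 0, 2)ᵀ.
Then v_1 = N · v_2 = (-2, 1, 0, 1)ᵀ.

Sanity check: (A − (-1)·I) v_1 = (0, 0, 0, 0)ᵀ = 0. ✓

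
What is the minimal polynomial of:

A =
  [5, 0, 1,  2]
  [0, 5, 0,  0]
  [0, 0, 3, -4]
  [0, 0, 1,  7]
x^2 - 10*x + 25

The characteristic polynomial is χ_A(x) = (x - 5)^4, so the eigenvalues are known. The minimal polynomial is
  m_A(x) = Π_λ (x − λ)^{k_λ}
where k_λ is the size of the *largest* Jordan block for λ (equivalently, the smallest k with (A − λI)^k v = 0 for every generalised eigenvector v of λ).

  λ = 5: largest Jordan block has size 2, contributing (x − 5)^2

So m_A(x) = (x - 5)^2 = x^2 - 10*x + 25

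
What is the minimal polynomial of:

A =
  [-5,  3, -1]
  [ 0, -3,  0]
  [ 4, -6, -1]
x^2 + 6*x + 9

The characteristic polynomial is χ_A(x) = (x + 3)^3, so the eigenvalues are known. The minimal polynomial is
  m_A(x) = Π_λ (x − λ)^{k_λ}
where k_λ is the size of the *largest* Jordan block for λ (equivalently, the smallest k with (A − λI)^k v = 0 for every generalised eigenvector v of λ).

  λ = -3: largest Jordan block has size 2, contributing (x + 3)^2

So m_A(x) = (x + 3)^2 = x^2 + 6*x + 9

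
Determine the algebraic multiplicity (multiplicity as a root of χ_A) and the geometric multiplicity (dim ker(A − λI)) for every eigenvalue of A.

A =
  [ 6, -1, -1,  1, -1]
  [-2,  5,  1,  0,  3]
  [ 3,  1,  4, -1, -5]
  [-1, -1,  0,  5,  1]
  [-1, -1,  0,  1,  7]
λ = 5: alg = 3, geom = 2; λ = 6: alg = 2, geom = 2

Step 1 — factor the characteristic polynomial to read off the algebraic multiplicities:
  χ_A(x) = (x - 6)^2*(x - 5)^3

Step 2 — compute geometric multiplicities via the rank-nullity identity g(λ) = n − rank(A − λI):
  rank(A − (5)·I) = 3, so dim ker(A − (5)·I) = n − 3 = 2
  rank(A − (6)·I) = 3, so dim ker(A − (6)·I) = n − 3 = 2

Summary:
  λ = 5: algebraic multiplicity = 3, geometric multiplicity = 2
  λ = 6: algebraic multiplicity = 2, geometric multiplicity = 2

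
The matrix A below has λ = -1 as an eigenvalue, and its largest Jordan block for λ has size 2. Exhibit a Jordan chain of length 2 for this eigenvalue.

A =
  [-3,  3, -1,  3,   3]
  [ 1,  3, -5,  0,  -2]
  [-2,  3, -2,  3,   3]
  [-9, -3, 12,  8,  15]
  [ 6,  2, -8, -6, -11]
A Jordan chain for λ = -1 of length 2:
v_1 = (-2, 1, -2, -9, 6)ᵀ
v_2 = (1, 0, 0, 0, 0)ᵀ

Let N = A − (-1)·I. We want v_2 with N^2 v_2 = 0 but N^1 v_2 ≠ 0; then v_{j-1} := N · v_j for j = 2, …, 2.

Pick v_2 = (1, 0, 0, 0, 0)ᵀ.
Then v_1 = N · v_2 = (-2, 1, -2, -9, 6)ᵀ.

Sanity check: (A − (-1)·I) v_1 = (0, 0, 0, 0, 0)ᵀ = 0. ✓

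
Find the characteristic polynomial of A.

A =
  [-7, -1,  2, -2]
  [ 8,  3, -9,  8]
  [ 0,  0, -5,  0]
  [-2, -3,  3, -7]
x^4 + 16*x^3 + 90*x^2 + 200*x + 125

Expanding det(x·I − A) (e.g. by cofactor expansion or by noting that A is similar to its Jordan form J, which has the same characteristic polynomial as A) gives
  χ_A(x) = x^4 + 16*x^3 + 90*x^2 + 200*x + 125
which factors as (x + 1)*(x + 5)^3. The eigenvalues (with algebraic multiplicities) are λ = -5 with multiplicity 3, λ = -1 with multiplicity 1.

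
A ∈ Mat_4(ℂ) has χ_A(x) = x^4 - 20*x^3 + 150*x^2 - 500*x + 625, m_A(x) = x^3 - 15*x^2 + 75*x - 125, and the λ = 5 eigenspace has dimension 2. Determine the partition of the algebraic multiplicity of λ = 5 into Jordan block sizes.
Block sizes for λ = 5: [3, 1]

Step 1 — from the characteristic polynomial, algebraic multiplicity of λ = 5 is 4. From dim ker(A − (5)·I) = 2, there are exactly 2 Jordan blocks for λ = 5.
Step 2 — from the minimal polynomial, the factor (x − 5)^3 tells us the largest block for λ = 5 has size 3.
Step 3 — with total size 4, 2 blocks, and largest block 3, the block sizes (in nonincreasing order) are [3, 1].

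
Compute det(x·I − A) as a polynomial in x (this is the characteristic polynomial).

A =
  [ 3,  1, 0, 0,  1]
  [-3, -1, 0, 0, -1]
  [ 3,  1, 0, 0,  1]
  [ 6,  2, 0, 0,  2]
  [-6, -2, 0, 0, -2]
x^5

Expanding det(x·I − A) (e.g. by cofactor expansion or by noting that A is similar to its Jordan form J, which has the same characteristic polynomial as A) gives
  χ_A(x) = x^5
which factors as x^5. The eigenvalues (with algebraic multiplicities) are λ = 0 with multiplicity 5.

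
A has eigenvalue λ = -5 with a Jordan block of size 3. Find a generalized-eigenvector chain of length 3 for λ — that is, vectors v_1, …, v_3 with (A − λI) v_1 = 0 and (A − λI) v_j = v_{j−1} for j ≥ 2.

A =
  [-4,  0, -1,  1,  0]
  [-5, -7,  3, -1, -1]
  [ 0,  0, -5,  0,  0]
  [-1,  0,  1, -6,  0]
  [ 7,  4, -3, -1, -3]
A Jordan chain for λ = -5 of length 3:
v_1 = (0, -1, 0, 0, 2)ᵀ
v_2 = (1, -5, 0, -1, 7)ᵀ
v_3 = (1, 0, 0, 0, 0)ᵀ

Let N = A − (-5)·I. We want v_3 with N^3 v_3 = 0 but N^2 v_3 ≠ 0; then v_{j-1} := N · v_j for j = 3, …, 2.

Pick v_3 = (1, 0, 0, 0, 0)ᵀ.
Then v_2 = N · v_3 = (1, -5, 0, -1, 7)ᵀ.
Then v_1 = N · v_2 = (0, -1, 0, 0, 2)ᵀ.

Sanity check: (A − (-5)·I) v_1 = (0, 0, 0, 0, 0)ᵀ = 0. ✓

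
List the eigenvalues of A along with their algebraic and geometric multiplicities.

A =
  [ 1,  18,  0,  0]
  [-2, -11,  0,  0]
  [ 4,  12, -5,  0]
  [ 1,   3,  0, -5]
λ = -5: alg = 4, geom = 3

Step 1 — factor the characteristic polynomial to read off the algebraic multiplicities:
  χ_A(x) = (x + 5)^4

Step 2 — compute geometric multiplicities via the rank-nullity identity g(λ) = n − rank(A − λI):
  rank(A − (-5)·I) = 1, so dim ker(A − (-5)·I) = n − 1 = 3

Summary:
  λ = -5: algebraic multiplicity = 4, geometric multiplicity = 3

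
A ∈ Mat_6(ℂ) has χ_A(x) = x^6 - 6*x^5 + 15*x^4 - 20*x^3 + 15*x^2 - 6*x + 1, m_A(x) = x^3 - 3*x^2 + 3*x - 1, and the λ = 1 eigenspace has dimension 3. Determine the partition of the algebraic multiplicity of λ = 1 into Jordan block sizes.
Block sizes for λ = 1: [3, 2, 1]

Step 1 — from the characteristic polynomial, algebraic multiplicity of λ = 1 is 6. From dim ker(A − (1)·I) = 3, there are exactly 3 Jordan blocks for λ = 1.
Step 2 — from the minimal polynomial, the factor (x − 1)^3 tells us the largest block for λ = 1 has size 3.
Step 3 — with total size 6, 3 blocks, and largest block 3, the block sizes (in nonincreasing order) are [3, 2, 1].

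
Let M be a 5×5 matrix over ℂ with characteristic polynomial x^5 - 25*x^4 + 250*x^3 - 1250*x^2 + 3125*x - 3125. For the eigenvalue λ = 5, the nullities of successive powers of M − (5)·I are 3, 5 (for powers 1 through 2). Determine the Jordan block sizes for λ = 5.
Block sizes for λ = 5: [2, 2, 1]

From the dimensions of kernels of powers, the number of Jordan blocks of size at least j is d_j − d_{j−1} where d_j = dim ker(N^j) (with d_0 = 0). Computing the differences gives [3, 2].
The number of blocks of size exactly k is (#blocks of size ≥ k) − (#blocks of size ≥ k + 1), so the partition is: 1 block(s) of size 1, 2 block(s) of size 2.
In nonincreasing order the block sizes are [2, 2, 1].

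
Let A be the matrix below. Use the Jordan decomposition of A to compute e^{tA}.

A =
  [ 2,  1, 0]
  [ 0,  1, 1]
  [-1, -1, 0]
e^{tA} =
  [t^2*exp(t)/2 + t*exp(t) + exp(t), t^2*exp(t)/2 + t*exp(t), t^2*exp(t)/2]
  [-t^2*exp(t)/2, -t^2*exp(t)/2 + exp(t), -t^2*exp(t)/2 + t*exp(t)]
  [-t*exp(t), -t*exp(t), -t*exp(t) + exp(t)]

Strategy: write A = P · J · P⁻¹ where J is a Jordan canonical form, so e^{tA} = P · e^{tJ} · P⁻¹, and e^{tJ} can be computed block-by-block.

A has Jordan form
J =
  [1, 1, 0]
  [0, 1, 1]
  [0, 0, 1]
(up to reordering of blocks).

Per-block formulas:
  For a 3×3 Jordan block J_3(1): exp(t · J_3(1)) = e^(1t)·(I + t·N + (t^2/2)·N^2), where N is the 3×3 nilpotent shift.

After assembling e^{tJ} and conjugating by P, we get:

e^{tA} =
  [t^2*exp(t)/2 + t*exp(t) + exp(t), t^2*exp(t)/2 + t*exp(t), t^2*exp(t)/2]
  [-t^2*exp(t)/2, -t^2*exp(t)/2 + exp(t), -t^2*exp(t)/2 + t*exp(t)]
  [-t*exp(t), -t*exp(t), -t*exp(t) + exp(t)]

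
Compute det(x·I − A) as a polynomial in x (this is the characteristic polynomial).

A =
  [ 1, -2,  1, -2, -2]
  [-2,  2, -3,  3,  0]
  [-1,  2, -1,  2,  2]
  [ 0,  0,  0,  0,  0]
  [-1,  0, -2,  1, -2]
x^5

Expanding det(x·I − A) (e.g. by cofactor expansion or by noting that A is similar to its Jordan form J, which has the same characteristic polynomial as A) gives
  χ_A(x) = x^5
which factors as x^5. The eigenvalues (with algebraic multiplicities) are λ = 0 with multiplicity 5.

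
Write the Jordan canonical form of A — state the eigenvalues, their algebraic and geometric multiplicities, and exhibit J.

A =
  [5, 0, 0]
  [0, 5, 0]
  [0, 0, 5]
J_1(5) ⊕ J_1(5) ⊕ J_1(5)

The characteristic polynomial is
  det(x·I − A) = x^3 - 15*x^2 + 75*x - 125 = (x - 5)^3

Eigenvalues and multiplicities (the geometric multiplicity of λ is n − rank(A − λI), which equals the number of Jordan blocks for λ):
  λ = 5: algebraic multiplicity = 3, geometric multiplicity = 3

Determining the block sizes for each eigenvalue:
  λ = 5: gm = am = 3, so every block has size 1 → block sizes [1, 1, 1]

Assembling the blocks gives a Jordan form
J =
  [5, 0, 0]
  [0, 5, 0]
  [0, 0, 5]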